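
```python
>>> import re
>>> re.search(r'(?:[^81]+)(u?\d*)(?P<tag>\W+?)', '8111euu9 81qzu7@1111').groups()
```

('', ' ')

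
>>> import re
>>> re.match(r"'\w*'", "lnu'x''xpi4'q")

None

With `match`, the pattern is implicitly anchored at the beginning.
Here the string doesn't start with a match, so the call returns None.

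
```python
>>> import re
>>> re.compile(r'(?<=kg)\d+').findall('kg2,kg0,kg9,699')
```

Lookahead/lookbehind check context without consuming it, so the matched span excludes the asserted characters.
Walking the string: at [2:3] → '2'; at [6:7] → '0'; at [10:11] → '9'.
`findall` yields the raw match text (3 of them) because the pattern has no groups.

['2', '0', '9']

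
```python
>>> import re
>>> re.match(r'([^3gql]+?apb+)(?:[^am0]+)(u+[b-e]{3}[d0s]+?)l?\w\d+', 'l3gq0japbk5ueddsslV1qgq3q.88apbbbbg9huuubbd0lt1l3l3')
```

None

With `match`, the pattern is implicitly anchored at the beginning.
Here position 0 doesn't satisfy it, so the call returns None.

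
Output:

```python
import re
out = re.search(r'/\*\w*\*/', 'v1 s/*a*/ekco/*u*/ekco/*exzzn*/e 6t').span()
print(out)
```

(4, 9)

Unlike `match`, `search` isn't anchored — it looks for the pattern anywhere in the string.
The match spans [4:9] → '/*a*/'.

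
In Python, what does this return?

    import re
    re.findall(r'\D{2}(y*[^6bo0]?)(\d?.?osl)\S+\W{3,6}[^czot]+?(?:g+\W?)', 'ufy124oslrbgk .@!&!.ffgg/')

With 2 capturing groups, `findall` returns a 2-tuple per match.

[('y1', '24osl')]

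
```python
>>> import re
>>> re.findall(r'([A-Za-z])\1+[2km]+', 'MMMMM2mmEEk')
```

['M', 'E']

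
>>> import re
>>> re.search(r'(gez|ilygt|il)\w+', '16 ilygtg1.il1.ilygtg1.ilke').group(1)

'ilygt'

Alternation isn't longest-match — the leftmost alternative that fits at this position is chosen.
`re.search` tries every starting position until one works.
The match spans [3:10] → 'ilygtg1'.
Captured: group 1 = 'ilygt'.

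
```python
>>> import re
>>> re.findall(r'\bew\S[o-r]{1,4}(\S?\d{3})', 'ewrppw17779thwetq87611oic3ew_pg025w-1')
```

The pattern matches a word boundary (`\b`, zero-width); then the literal 'ew', then a non-whitespace character, then 1 to 4 of a character in [o-r]; then optionally a non-whitespace character, then exactly 3 of a digit (captured).
Walking the string: at [0:9] match 'ewrppw177', group 1 = 'w177'.
`findall` collects group 1 from the one match (1 total).

['w177']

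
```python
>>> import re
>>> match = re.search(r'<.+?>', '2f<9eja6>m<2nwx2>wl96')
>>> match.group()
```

With the lazy modifier that quantifier settles for the fewest repetitions that let the rest of the pattern succeed (the atoms after it are unaffected and can still be greedy).
`search` walks the string left to right and returns the first match it finds.
The match spans [2:9] → '<9eja6>'.

'<9eja6>'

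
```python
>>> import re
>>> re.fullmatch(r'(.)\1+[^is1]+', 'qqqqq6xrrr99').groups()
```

('q',)

The match spans [0:12] → 'qqqqq6xrrr99'.
Captured: group 1 = 'q'.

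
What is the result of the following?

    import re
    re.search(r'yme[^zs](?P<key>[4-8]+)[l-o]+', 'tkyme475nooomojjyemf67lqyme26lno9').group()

'yme475nooomo'

Pattern: the literal 'yme', then any character except [zs]; then one or more of a character in [4-8] (captured as 'key'); then one or more of a character in [l-o].
`search` walks the string left to right and returns the first match it finds.
The match spans [2:14] → 'yme475nooomo'.
Captured: group 1 = '75'.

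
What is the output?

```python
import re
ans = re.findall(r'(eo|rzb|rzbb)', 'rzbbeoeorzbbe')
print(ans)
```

['rzb', 'eo', 'eo', 'rzb']

`|` is ordered: at each position the engine commits to the first alternative that works.
With a single group, `findall` returns only what that group captured — 4 items.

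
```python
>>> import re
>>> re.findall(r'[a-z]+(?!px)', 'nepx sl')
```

`(?!…)`/`(?<!…)` only lets a position through if the neighbouring text does NOT match; no characters are consumed.
Matches: at [0:4] → 'nepx'; at [5:7] → 'sl'.
`findall` yields the raw match text (2 of them) because the pattern has no groups.

['nepx', 'sl']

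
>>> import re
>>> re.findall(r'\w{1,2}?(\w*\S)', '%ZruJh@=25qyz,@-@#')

Pattern: 1 to 2 of a word character (lazy); then zero or more of a word character, then a non-whitespace character (captured).
The `?` after the quantifier makes it lazy — it takes as little as possible before letting the rest of the pattern try.
Scanning left to right: at [1:7] match 'ZruJh@', group 1 = 'ruJh@'; at [8:14] match '25qyz,', group 1 = '5qyz,'.
`findall` collects group 1 from each match (2 total).

['ruJh@', '5qyz,']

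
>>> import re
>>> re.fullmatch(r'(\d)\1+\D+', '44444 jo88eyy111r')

The backreference `\1` re-matches whatever the first group consumed, character for character.
For `fullmatch`, every character of the input must be accounted for by the pattern.
Here there's no way to consume every character, so the call returns None.

None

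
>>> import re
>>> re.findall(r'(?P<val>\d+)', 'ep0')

['0']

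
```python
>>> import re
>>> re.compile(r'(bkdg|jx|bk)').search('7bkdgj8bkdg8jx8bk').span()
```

The regex engine tests alternatives in the order written; an earlier branch that matches wins even if a later one would match more.
`re.search` tries every starting position until one works.
The match spans [1:5] → 'bkdg'.
Captured: group 1 = 'bkdg'.

(1, 5)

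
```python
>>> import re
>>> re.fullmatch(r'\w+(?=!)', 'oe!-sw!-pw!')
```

None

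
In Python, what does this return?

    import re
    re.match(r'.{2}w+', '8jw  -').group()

'8jw'

With `match`, the pattern is implicitly anchored at the beginning.
The match spans [0:3] → '8jw'.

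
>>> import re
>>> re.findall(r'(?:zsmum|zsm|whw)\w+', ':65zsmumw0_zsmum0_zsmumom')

['zsmumw0_zsmum0_zsmumom']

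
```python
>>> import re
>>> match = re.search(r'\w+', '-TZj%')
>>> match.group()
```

'TZj'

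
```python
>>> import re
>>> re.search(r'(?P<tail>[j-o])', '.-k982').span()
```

(2, 3)

Pattern: a character in [j-o] (captured as 'tail').
`re.search` tries every starting position until one works.
The match spans [2:3] → 'k'.
Captured: group 1 = 'k'.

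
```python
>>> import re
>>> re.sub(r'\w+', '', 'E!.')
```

'!.'

This matches one or more of a word character.
Matches: at [0:1] → 'E'.
Each match is replaced by ''.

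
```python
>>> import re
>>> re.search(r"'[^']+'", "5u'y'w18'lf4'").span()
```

The match spans [2:5] → "'y'".

(2, 5)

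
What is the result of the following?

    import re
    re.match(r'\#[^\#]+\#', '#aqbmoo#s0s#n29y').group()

`match` is anchored at position 0; if the pattern doesn't fit there, it returns None.
The match spans [0:8] → '#aqbmoo#'.

'#aqbmoo#'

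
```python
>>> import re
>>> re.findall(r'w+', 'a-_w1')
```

['w']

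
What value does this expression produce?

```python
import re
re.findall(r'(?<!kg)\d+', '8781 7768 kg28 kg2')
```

['8781', '7768', '8']

The negative lookahead/lookbehind blocks any match where the forbidden context is present.
`findall` yields the raw match text (3 of them) because the pattern has no groups.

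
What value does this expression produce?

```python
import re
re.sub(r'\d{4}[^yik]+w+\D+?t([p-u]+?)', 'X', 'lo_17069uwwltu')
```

The pattern matches exactly 4 of a digit; then one or more of any character except [yik], then one or more of the literal 'w'; then one or more of a non-digit (lazy); then a literal 't'; then one or more of a character in [p-u] (lazy) (captured).
Matches: at [3:14] → '17069uwwltu'.
Each match is replaced by 'X'.

'lo_X'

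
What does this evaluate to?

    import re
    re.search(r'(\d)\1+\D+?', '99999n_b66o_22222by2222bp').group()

The backreference `\1` re-matches whatever the first group consumed, character for character.
Unlike `match`, `search` isn't anchored — it looks for the pattern anywhere in the string.
The match spans [0:6] → '99999n'.
Captured: group 1 = '9'.

'99999n'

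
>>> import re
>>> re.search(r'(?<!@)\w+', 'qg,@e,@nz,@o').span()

The negative lookaround is zero-width — it rules out positions where the adjacent text would match, without consuming anything.
Unlike `match`, `search` isn't anchored — it looks for the pattern anywhere in the string.
The match spans [0:2] → 'qg'.

(0, 2)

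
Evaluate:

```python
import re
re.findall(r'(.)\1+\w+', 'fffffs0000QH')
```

['f']

The backreference `\1` re-matches whatever the first group consumed, character for character.
Matches: at [0:12] match 'fffffs0000QH', group 1 = 'f'.
With a single group, `findall` returns only what that group captured — 1 item.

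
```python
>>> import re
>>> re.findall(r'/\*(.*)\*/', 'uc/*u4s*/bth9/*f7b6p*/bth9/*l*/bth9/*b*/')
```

['u4s*/bth9/*f7b6p*/bth9/*l*/bth9/*b']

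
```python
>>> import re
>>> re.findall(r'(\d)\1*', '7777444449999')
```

The backreference `\1` re-matches whatever the first group consumed, character for character.
Matches: at [0:4] match '7777', group 1 = '7'; at [4:9] match '44444', group 1 = '4'; at [9:13] match '9999', group 1 = '9'.
One capturing group, so `findall` returns just the captured substring from each match — 3 in all.

['7', '4', '9']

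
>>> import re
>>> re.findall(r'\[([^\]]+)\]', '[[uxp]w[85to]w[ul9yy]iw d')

Scanning left to right: at [0:6] match '[[uxp]', group 1 = '[uxp'; at [7:13] match '[85to]', group 1 = '85to'; at [14:21] match '[ul9yy]', group 1 = 'ul9yy'.
With a single group, `findall` returns only what that group captured — 3 items.

['[uxp', '85to', 'ul9yy']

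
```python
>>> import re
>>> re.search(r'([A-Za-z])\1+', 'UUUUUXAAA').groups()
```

('U',)

After group 1 captures some text, `\1` only succeeds where that same text appears again.
`re.search` tries every starting position until one works.
The match spans [0:5] → 'UUUUU'.
Captured: group 1 = 'U'.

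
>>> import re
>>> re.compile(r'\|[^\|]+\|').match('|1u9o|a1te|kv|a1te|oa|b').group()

With `match`, the pattern is implicitly anchored at the beginning.
The match spans [0:6] → '|1u9o|'.

'|1u9o|'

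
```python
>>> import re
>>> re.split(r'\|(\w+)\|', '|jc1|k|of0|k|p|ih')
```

['', 'jc1', 'k', 'of0', 'k', 'p', 'ih']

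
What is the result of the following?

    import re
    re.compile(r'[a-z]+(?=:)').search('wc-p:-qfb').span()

Lookahead/lookbehind check context without consuming it, so the matched span excludes the asserted characters.
`re.search` scans for the first position where the pattern succeeds.
The match spans [3:4] → 'p'.

(3, 4)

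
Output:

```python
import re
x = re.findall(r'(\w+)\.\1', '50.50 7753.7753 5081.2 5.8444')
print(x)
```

['50', '7753']

A backreference is literal: `\1` must see the identical characters the first group matched.
Scanning left to right: at [0:5] match '50.50', group 1 = '50'; at [6:15] match '7753.7753', group 1 = '7753'.
With a single group, `findall` returns only what that group captured — 2 items.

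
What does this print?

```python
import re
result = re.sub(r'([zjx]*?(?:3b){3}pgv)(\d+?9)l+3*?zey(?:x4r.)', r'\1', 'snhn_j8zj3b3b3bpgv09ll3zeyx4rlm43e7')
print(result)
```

Pattern: zero or more of one of [zjx] (lazy), then the literal '3b' repeated 3 times, then the literal 'pgv' (captured); then one or more of a digit (lazy), then a literal '9' (captured); then one or more of a literal 'l', then zero or more of a literal '3' (lazy), then the literal 'zey'; then the literal 'x4r', then any character (non-capturing group).
`\1` in the replacement pulls in group 1's text for each match.

snhn_j8zj3b3b3bpgvm43e7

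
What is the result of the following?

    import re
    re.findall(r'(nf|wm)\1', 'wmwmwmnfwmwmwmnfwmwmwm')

['wm', 'wm', 'wm']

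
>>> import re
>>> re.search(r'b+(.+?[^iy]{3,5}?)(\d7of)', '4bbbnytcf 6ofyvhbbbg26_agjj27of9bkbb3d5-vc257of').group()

A non-greedy quantifier consumes as few characters as it can — just enough that the remainder of the pattern still matches from where it stops; whatever follows it matches normally.
The match spans [1:31] → 'bbbnytcf 6ofyvhbbbg26_agjj27of'.

'bbbnytcf 6ofyvhbbbg26_agjj27of'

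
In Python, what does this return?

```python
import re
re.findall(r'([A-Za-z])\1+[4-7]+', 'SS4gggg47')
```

['S', 'g']

A backreference is literal: `\1` must see the identical characters the first group matched.
Walking the string: at [0:3] match 'SS4', group 1 = 'S'; at [3:9] match 'gggg47', group 1 = 'g'.
One capturing group, so `findall` returns just the captured substring from each match — 2 in all.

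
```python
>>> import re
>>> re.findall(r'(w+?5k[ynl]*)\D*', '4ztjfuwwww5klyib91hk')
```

['wwww5kly']

With a single group, `findall` returns only what that group captured — 1 item.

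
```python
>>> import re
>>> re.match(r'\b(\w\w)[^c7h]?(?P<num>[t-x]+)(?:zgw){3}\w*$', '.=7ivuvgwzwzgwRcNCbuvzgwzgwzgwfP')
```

None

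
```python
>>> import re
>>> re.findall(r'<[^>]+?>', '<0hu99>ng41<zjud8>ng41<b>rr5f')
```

['<0hu99>', '<zjud8>', '<b>']

Walking the string: at [0:7] → '<0hu99>'; at [11:18] → '<zjud8>'; at [22:25] → '<b>'.
No capturing groups, so `findall` returns the 3 full match strings.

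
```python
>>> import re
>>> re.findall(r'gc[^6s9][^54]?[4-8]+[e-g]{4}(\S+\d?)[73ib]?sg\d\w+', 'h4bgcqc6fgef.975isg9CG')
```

['.975i']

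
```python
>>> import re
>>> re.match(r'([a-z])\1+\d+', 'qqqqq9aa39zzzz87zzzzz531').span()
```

The backreference `\1` re-matches whatever the first group consumed, character for character.
`match` is anchored at position 0; if the pattern doesn't fit there, it returns None.
The match spans [0:6] → 'qqqqq9'.
Captured: group 1 = 'q'.

(0, 6)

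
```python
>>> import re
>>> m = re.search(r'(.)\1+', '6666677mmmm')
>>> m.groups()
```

('6',)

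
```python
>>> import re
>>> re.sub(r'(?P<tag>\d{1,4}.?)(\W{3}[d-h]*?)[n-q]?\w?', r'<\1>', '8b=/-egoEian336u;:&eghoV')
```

Each match is replaced using the text its own group 1 captured.

'<8b>goEian<336u>ghoV'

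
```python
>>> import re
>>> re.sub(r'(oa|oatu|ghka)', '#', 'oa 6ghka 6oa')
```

'# 6# 6#'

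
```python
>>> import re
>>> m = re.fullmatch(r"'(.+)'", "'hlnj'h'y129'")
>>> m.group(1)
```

"hlnj'h'y129"

For `fullmatch`, every character of the input must be accounted for by the pattern.
The match spans [0:13] → "'hlnj'h'y129'".
Captured: group 1 = "hlnj'h'y129".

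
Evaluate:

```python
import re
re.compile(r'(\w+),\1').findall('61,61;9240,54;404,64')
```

A backreference is literal: `\1` must see the identical characters the first group matched.
Because there's exactly one group, `findall` drops the full match and keeps group 1 from the one hit.

['61']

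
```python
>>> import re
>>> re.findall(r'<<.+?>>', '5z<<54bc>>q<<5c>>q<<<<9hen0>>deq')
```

No capturing groups, so `findall` returns the 3 full match strings.

['<<54bc>>', '<<5c>>', '<<<<9hen0>>']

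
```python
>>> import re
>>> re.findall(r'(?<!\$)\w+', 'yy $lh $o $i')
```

A negative assertion filters positions out without eating any characters.
Since nothing is captured, `findall` lists the 2 matched substrings directly.

['yy', 'h']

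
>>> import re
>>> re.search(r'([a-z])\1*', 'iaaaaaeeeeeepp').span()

(0, 1)

A backreference is literal: `\1` must see the identical characters the first group matched.
`search` walks the string left to right and returns the first match it finds.
The match spans [0:1] → 'i'.
Captured: group 1 = 'i'.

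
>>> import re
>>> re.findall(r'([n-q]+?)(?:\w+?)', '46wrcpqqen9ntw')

['p', 'q', 'n', 'n']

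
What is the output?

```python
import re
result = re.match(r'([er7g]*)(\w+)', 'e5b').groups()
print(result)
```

('e', '5b')

The match spans [0:3] → 'e5b'.
Captured: group 1 = 'e', group 2 = '5b'.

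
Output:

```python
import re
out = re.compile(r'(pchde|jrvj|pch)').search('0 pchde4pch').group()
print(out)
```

The regex engine tests alternatives in the order written; an earlier branch that matches wins even if a later one would match more.
`search` walks the string left to right and returns the first match it finds.
The match spans [2:7] → 'pchde'.
Captured: group 1 = 'pchde'.

pchde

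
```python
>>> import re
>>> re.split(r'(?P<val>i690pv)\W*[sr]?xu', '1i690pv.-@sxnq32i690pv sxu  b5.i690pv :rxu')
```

['1i690pv.-@sxnq32', 'i690pv', '  b5.', 'i690pv', '']

Because the pattern has a capturing group, `split` also inserts each captured text between the pieces.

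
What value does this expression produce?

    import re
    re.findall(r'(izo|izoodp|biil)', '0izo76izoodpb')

['izo', 'izo']

The regex engine tests alternatives in the order written; an earlier branch that matches wins even if a later one would match more.
Matches: at [1:4] match 'izo', group 1 = 'izo'; at [6:9] match 'izo', group 1 = 'izo'.
`findall` collects group 1 from each match (2 total).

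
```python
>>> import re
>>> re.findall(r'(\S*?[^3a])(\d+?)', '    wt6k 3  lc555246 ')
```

[('wt', '6'), ('k ', '3'), ('lc', '5'), ('5', '5'), ('2', '4')]

The pattern matches zero or more of a non-whitespace character (lazy), then any character except [3a] (captured); then one or more of a digit (lazy) (captured).
Because the quantifier is non-greedy, it stops expanding at the earliest point where the rest of the pattern can succeed.
Walking the string: at [4:7] match 'wt6', groups = ('wt', '6'); at [7:10] match 'k 3', groups = ('k ', '3'); at [12:15] match 'lc5', groups = ('lc', '5'); at [15:17] match '55', groups = ('5', '5'); at [17:19] match '24', groups = ('2', '4').
`findall` packs the 2 group values into a tuple for every match.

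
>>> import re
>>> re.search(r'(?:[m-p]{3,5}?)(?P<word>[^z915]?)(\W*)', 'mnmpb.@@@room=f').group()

'mnmp'

Because the quantifier is non-greedy, it stops expanding at the earliest point where the rest of the pattern can succeed.
The match spans [0:4] → 'mnmp'.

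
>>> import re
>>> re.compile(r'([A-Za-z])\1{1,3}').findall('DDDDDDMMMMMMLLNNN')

`\1` is not a pattern — it's the concrete string captured by group 1, re-applied verbatim.
Walking the string: at [0:4] match 'DDDD', group 1 = 'D'; at [4:6] match 'DD', group 1 = 'D'; at [6:10] match 'MMMM', group 1 = 'M'; at [10:12] match 'MM', group 1 = 'M'; at [12:14] match 'LL', group 1 = 'L'; ….
With a single group, `findall` returns only what that group captured — 6 items.

['D', 'D', 'M', 'M', 'L', 'N']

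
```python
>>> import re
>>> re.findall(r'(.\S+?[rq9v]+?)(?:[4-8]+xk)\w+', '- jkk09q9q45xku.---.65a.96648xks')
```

[' jkk09q9q', '.---.65a.9']

The `?` after the quantifier makes it lazy — it takes as little as possible before letting the rest of the pattern try.
Because there's exactly one group, `findall` drops the full match and keeps group 1 from each hit.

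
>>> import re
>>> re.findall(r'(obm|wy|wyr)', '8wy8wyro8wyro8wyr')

['wy', 'wy', 'wy', 'wy']

The regex engine tests alternatives in the order written; an earlier branch that matches wins even if a later one would match more.
Matches: at [1:3] match 'wy', group 1 = 'wy'; at [4:6] match 'wy', group 1 = 'wy'; at [9:11] match 'wy', group 1 = 'wy'; at [14:16] match 'wy', group 1 = 'wy'.
Because there's exactly one group, `findall` drops the full match and keeps group 1 from each hit.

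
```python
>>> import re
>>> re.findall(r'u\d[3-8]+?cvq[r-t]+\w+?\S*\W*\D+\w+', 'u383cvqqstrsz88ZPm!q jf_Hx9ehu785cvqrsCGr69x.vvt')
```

['u785cvqrsCGr69x.vvt']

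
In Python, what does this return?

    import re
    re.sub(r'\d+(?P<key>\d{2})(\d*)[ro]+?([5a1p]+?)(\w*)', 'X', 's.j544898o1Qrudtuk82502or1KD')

's.jX'

Pattern: one or more of a digit; then exactly 2 of a digit (captured as 'key'); then zero or more of a digit (captured); then one or more of one of [ro] (lazy); then one or more of one of [5a1p] (lazy) (captured); then zero or more of a word character (captured).
Matches: at [3:28] → '544898o1Qrudtuk82502or1KD'.
`sub` substitutes 'X' at each match site.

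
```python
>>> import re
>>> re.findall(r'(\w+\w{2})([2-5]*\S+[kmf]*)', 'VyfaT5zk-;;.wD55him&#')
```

`findall` packs the 2 group values into a tuple for every match.

[('VyfaT5zk', '-;;.wD55him&#')]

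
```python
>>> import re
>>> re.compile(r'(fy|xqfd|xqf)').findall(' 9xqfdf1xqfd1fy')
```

The regex engine tests alternatives in the order written; an earlier branch that matches wins even if a later one would match more.
Scanning left to right: at [2:6] match 'xqfd', group 1 = 'xqfd'; at [8:12] match 'xqfd', group 1 = 'xqfd'; at [13:15] match 'fy', group 1 = 'fy'.
`findall` collects group 1 from each match (3 total).

['xqfd', 'xqfd', 'fy']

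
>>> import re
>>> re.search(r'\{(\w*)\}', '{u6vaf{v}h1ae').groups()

`re.search` tries every starting position until one works.
The match spans [6:9] → '{v}'.
Captured: group 1 = 'v'.

('v',)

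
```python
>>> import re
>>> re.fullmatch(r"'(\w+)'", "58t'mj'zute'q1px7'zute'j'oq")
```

None

`re.fullmatch` is like wrapping the pattern in `^…$` (in single-line mode).
Here the pattern can't cover the whole string, so the call returns None.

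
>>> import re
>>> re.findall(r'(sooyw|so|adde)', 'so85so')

['so', 'so']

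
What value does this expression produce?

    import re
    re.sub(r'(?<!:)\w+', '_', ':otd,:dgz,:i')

':o_,:d_,:i'

Because the assertion is negative and zero-width, positions next to the forbidden text are skipped.
`sub` substitutes '_' at each match site.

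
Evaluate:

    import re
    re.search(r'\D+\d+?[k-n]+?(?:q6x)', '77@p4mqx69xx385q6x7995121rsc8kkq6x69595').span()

(25, 34)

The pattern matches one or more of a non-digit, then one or more of a digit (lazy); then one or more of a character in [k-n] (lazy); then a literal 'q', then the literal '6x' (non-capturing group).
The match spans [25:34] → 'rsc8kkq6x'.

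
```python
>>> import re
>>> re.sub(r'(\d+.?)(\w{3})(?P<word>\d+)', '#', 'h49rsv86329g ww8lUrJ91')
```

This matches one or more of a digit, then optionally any character (captured); then exactly 3 of a word character (captured); then one or more of a digit (captured as 'word').
Matches: at [1:11] → '49rsv86329'; at [15:22] → '8lUrJ91'.
`sub` substitutes '#' at each match site.

'h#g ww#'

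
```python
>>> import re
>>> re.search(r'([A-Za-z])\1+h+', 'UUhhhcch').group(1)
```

'U'

`\1` has to match the exact text group 1 already captured.
`re.search` scans for the first position where the pattern succeeds.
The match spans [0:5] → 'UUhhh'.
Captured: group 1 = 'U'.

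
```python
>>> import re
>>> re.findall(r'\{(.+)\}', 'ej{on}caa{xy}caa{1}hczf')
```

['on}caa{xy}caa{1']

Matches: at [2:19] match '{on}caa{xy}caa{1}', group 1 = 'on}caa{xy}caa{1'.
With a single group, `findall` returns only what that group captured — 1 item.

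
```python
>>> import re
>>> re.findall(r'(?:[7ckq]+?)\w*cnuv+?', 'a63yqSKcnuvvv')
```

Because the quantifier is non-greedy, it stops expanding at the earliest point where the rest of the pattern can succeed.
With no groups in the pattern, `findall` gives back each whole match — 1 here.

['qSKcnuv']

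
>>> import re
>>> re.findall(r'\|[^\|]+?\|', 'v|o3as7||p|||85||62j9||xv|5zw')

Walking the string: at [1:8] → '|o3as7|'; at [8:11] → '|p|'; at [12:16] → '|85|'; at [16:22] → '|62j9|'; at [22:26] → '|xv|'.
With no groups in the pattern, `findall` gives back each whole match — 5 here.

['|o3as7|', '|p|', '|85|', '|62j9|', '|xv|']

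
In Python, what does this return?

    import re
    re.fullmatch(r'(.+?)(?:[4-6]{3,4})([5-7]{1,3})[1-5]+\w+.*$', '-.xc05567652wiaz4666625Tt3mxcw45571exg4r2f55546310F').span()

(0, 51)

`fullmatch` succeeds only if the pattern covers the string from start to end.
The match spans [0:51] → '-.xc05567652wiaz4666625Tt3mxcw45571exg4r2f55546310F'.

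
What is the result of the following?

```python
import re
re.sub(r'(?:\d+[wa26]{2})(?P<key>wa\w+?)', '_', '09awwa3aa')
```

'_aa'

A `+?`/`*?`/`{m,n}?` starts at its minimum and grows only as far as needed for what follows to match.
Each match is replaced by '_'.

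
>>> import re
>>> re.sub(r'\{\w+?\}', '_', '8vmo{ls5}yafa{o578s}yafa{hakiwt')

'8vmo_yafa_yafa{hakiwt'

Matches: at [4:9] → '{ls5}'; at [13:20] → '{o578s}'.
Every occurrence is swapped for '_'.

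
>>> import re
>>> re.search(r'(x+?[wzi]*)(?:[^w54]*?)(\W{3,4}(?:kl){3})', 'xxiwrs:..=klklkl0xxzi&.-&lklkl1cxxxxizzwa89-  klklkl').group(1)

The match spans [0:16] → 'xxiwrs:..=klklkl'.
Captured: group 1 = 'xxiw', group 2 = ':..=klklkl'.

'xxiw'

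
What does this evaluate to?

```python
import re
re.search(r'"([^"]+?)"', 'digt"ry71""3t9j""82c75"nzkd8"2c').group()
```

The match spans [4:10] → '"ry71"'.

'"ry71"'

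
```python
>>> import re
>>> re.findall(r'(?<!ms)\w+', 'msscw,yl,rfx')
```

['msscw', 'yl', 'rfx']

The negative lookahead/lookbehind blocks any match where the forbidden context is present.
`findall` yields the raw match text (3 of them) because the pattern has no groups.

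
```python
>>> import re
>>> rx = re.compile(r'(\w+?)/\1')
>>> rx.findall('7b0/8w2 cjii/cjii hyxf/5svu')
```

['cjii']

`\1` is not a pattern — it's the concrete string captured by group 1, re-applied verbatim.
Matches: at [8:17] match 'cjii/cjii', group 1 = 'cjii'.
Because there's exactly one group, `findall` drops the full match and keeps group 1 from the one hit.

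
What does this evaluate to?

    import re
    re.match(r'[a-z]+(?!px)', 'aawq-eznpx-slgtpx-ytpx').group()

`match` is anchored at position 0; if the pattern doesn't fit there, it returns None.
The match spans [0:4] → 'aawq'.

'aawq'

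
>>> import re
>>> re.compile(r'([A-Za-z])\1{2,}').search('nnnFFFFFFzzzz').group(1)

The match spans [0:3] → 'nnn'.
Captured: group 1 = 'n'.

'n'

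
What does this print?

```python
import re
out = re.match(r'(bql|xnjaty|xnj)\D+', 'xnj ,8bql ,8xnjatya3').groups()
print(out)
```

The match spans [0:5] → 'xnj ,'.
Captured: group 1 = 'xnj'.

('xnj',)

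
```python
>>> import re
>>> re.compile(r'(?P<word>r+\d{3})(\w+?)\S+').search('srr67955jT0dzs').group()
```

Pattern: one or more of the literal 'r', then exactly 3 of a digit (captured as 'word'); then one or more of a word character (lazy) (captured); then one or more of a non-whitespace character.
The match spans [1:14] → 'rr67955jT0dzs'.

'rr67955jT0dzs'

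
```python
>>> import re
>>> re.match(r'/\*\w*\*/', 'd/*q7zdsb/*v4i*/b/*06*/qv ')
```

`re.match` won't scan ahead — the pattern has to work from the very first character.
Here the string doesn't start with a match, so the call returns None.

None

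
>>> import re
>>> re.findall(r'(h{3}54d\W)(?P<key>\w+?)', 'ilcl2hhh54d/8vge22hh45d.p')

[('hhh54d/', '8')]

This matches exactly 3 of a literal 'h', then the literal '54d', then a non-word character (captured); then one or more of a word character (lazy) (captured as 'key').
Lazy quantifiers expand one character at a time until the remainder of the pattern can match.
Walking the string: at [5:13] match 'hhh54d/8', groups = ('hhh54d/', '8').
`findall` packs the 2 group values into a tuple for every match.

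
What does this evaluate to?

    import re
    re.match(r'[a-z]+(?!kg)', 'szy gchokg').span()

With `match`, the pattern is implicitly anchored at the beginning.
The match spans [0:3] → 'szy'.

(0, 3)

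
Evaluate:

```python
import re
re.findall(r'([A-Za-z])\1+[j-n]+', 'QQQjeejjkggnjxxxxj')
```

['Q', 'e', 'g', 'x']

`\1` has to match the exact text group 1 already captured.
One capturing group, so `findall` returns just the captured substring from each match — 4 in all.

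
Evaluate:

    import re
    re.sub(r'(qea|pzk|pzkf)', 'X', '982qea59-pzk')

'982X59-X'

Matches: at [3:6] → 'qea'; at [9:12] → 'pzk'.
Each match is replaced by 'X'.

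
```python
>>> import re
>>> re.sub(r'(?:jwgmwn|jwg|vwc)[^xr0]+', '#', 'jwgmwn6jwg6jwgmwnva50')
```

'#0'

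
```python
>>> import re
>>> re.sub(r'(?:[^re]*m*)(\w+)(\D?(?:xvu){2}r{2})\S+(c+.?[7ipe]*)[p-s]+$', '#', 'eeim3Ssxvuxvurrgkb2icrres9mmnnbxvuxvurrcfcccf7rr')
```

'#'

Pattern: zero or more of any character except [re], then zero or more of the literal 'm' (non-capturing group); then one or more of a word character (captured); then optionally a non-digit, then the literal 'xvu' repeated 2 times, then exactly 2 of the literal 'r' (captured); then one or more of a non-whitespace character; then one or more of a literal 'c', then optionally any character, then zero or more of one of [7ipe] (captured); then one or more of a character in [p-s]; then anchored at the end.
Matches: at [0:48] → 'eeim3Ssxvuxvurrgkb2icrres9mmnnbxvuxvurrcfcccf7rr'.
Every occurrence is swapped for '#'.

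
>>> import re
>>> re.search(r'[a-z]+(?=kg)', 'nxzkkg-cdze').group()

Because the assertion is zero-width, the text it checks is not consumed and won't appear in the result.
The match spans [0:4] → 'nxzk'.

'nxzk'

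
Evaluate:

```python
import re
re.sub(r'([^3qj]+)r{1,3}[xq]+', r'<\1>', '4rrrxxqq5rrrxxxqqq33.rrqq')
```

'<4rr><5rr>33<.r>'

This matches one or more of any character except [3qj] (captured); then 1 to 3 of the literal 'r', then one or more of one of [xq].
Matches: at [0:8] → '4rrrxxqq'; at [8:18] → '5rrrxxxqqq'; at [20:25] → '.rrqq'.
Each match is replaced using the text its own group 1 captured.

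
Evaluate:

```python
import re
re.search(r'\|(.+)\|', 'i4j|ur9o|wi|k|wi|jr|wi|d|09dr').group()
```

'|ur9o|wi|k|wi|jr|wi|d|'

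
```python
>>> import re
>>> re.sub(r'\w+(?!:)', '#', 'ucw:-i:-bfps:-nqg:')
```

Because the assertion is negative and zero-width, positions next to the forbidden text are skipped.
Matches: at [0:2] → 'uc'; at [8:11] → 'bfp'; at [14:16] → 'nq'.
`sub` substitutes '#' at each match site.

'#w:-i:-#s:-#g:'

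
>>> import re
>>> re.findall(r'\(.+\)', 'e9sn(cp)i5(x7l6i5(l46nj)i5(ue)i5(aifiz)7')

['(cp)i5(x7l6i5(l46nj)i5(ue)i5(aifiz)']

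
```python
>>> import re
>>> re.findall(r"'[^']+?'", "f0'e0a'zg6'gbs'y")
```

Scanning left to right: at [2:7] → "'e0a'"; at [10:15] → "'gbs'".
`findall` yields the raw match text (2 of them) because the pattern has no groups.

["'e0a'", "'gbs'"]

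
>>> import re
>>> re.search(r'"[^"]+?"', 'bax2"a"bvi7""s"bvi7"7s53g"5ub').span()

`search` walks the string left to right and returns the first match it finds.
The match spans [4:7] → '"a"'.

(4, 7)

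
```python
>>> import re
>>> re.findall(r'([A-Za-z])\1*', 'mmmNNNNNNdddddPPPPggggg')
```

A backreference is literal: `\1` must see the identical characters the first group matched.
`findall` collects group 1 from each match (5 total).

['m', 'N', 'd', 'P', 'g']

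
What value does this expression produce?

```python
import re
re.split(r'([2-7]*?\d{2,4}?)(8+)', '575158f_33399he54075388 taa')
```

['', '57515', '8', 'f_33399he', '540753', '88', ' taa']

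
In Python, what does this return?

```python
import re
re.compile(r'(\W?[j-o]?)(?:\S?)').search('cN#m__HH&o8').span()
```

(0, 1)

This matches optionally a non-word character, then optionally a character in [j-o] (captured); then optionally a non-whitespace character (non-capturing group).
Unlike `match`, `search` isn't anchored — it looks for the pattern anywhere in the string.
The match spans [0:1] → 'c'.
Captured: group 1 = ''.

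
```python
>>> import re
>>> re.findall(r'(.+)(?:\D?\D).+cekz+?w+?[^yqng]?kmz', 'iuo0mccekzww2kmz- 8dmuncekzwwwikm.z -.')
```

Pattern: one or more of any character (captured); then optionally a non-digit, then a non-digit (non-capturing group); then one or more of any character, then the literal 'cek', then one or more of the literal 'z' (lazy); then one or more of the literal 'w' (lazy), then optionally any character except [yqng], then the literal 'kmz'.
Walking the string: at [0:16] match 'iuo0mccekzww2kmz', group 1 = 'iuo0'.
With a single group, `findall` returns only what that group captured — 1 item.

['iuo0']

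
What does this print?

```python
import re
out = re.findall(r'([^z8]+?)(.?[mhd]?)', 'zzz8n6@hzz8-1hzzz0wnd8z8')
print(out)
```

`findall` packs the 2 group values into a tuple for every match.

[('n', '6'), ('@', 'h'), ('-', '1h'), ('0', 'w'), ('n', 'd')]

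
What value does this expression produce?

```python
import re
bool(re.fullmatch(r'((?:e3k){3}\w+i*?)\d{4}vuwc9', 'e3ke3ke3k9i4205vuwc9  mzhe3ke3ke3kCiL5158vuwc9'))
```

False

The pattern matches the literal 'e3k' repeated 3 times, then one or more of a word character, then zero or more of a literal 'i' (lazy) (captured); then exactly 4 of a digit, then the literal 'vu', then the literal 'wc9'.
`fullmatch` succeeds only if the pattern covers the string from start to end.
Here the pattern can't cover the whole string, so the call returns None, and `bool(None)` is False.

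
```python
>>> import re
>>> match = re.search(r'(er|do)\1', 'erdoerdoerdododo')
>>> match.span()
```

(10, 14)

The backreference `\1` re-matches whatever the first group consumed, character for character.
`search` walks the string left to right and returns the first match it finds.
The match spans [10:14] → 'dodo'.
Captured: group 1 = 'do'.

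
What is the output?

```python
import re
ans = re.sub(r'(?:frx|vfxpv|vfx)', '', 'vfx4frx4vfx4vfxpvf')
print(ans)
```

444f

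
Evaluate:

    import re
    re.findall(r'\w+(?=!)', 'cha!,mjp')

The lookaround is zero-width — it requires the adjacent text to match without consuming it, so the asserted text isn't part of the match.
Scanning left to right: at [0:3] → 'cha'.
With no groups in the pattern, `findall` gives back each whole match — 1 here.

['cha']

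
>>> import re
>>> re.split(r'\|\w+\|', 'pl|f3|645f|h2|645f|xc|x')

['pl', '645f', '645f', 'x']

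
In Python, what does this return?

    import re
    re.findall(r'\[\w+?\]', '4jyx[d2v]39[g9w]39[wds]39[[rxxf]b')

['[d2v]', '[g9w]', '[wds]', '[rxxf]']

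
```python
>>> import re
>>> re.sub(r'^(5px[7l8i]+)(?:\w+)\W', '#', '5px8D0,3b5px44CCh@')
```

'#3b5px44CCh@'

The pattern matches anchored at the start of the string; then the literal '5px', then one or more of one of [7l8i] (captured); then one or more of a word character (non-capturing group); then a non-word character.
Matches: at [0:7] → '5px8D0,'.
`sub` substitutes '#' at each match site.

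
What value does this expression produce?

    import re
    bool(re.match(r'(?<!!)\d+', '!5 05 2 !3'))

The negative lookahead/lookbehind blocks any match where the forbidden context is present.
With `match`, the pattern is implicitly anchored at the beginning.
Here position 0 doesn't satisfy it, so the call returns None, and `bool(None)` is False.

False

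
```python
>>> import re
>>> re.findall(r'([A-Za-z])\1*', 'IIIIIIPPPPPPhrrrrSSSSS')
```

After group 1 captures some text, `\1` only succeeds where that same text appears again.
Matches: at [0:6] match 'IIIIII', group 1 = 'I'; at [6:12] match 'PPPPPP', group 1 = 'P'; at [12:13] match 'h', group 1 = 'h'; at [13:17] match 'rrrr', group 1 = 'r'; at [17:22] match 'SSSSS', group 1 = 'S'.
One capturing group, so `findall` returns just the captured substring from each match — 5 in all.

['I', 'P', 'h', 'r', 'S']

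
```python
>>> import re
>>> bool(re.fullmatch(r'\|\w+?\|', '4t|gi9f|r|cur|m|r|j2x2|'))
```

`re.fullmatch` is like wrapping the pattern in `^…$` (in single-line mode).
Here there's no way to consume every character, so the call returns None, and `bool(None)` is False.

False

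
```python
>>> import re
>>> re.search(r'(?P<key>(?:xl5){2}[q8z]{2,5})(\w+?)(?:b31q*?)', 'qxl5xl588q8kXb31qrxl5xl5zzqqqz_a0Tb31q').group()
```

'xl5xl588q8kXb31'

The `?` after the quantifier makes it lazy — it takes as little as possible before letting the rest of the pattern try.
The match spans [1:16] → 'xl5xl588q8kXb31'.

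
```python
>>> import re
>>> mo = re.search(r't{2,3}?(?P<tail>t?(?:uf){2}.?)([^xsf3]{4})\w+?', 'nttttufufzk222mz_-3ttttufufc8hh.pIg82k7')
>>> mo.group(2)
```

'k222'

The match spans [1:15] → 'ttttufufzk222m'.
Captured: group 1 = 'tufufz', group 2 = 'k222'.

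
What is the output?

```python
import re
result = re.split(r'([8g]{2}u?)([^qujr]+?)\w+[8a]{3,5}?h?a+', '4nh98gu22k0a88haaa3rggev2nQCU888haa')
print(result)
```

This matches exactly 2 of one of [8g], then optionally a literal 'u' (captured); then one or more of any character except [qujr] (lazy) (captured); then one or more of a word character; then 3 to 5 of one of [8a] (lazy), then optionally the literal 'h', then one or more of the literal 'a'.
Because the quantifier is non-greedy, it stops expanding at the earliest point where the rest of the pattern can succeed.
Matches to split on: at [4:35] → '8gu22k0a88haaa3rggev2nQCU888haa'.
Because the pattern has a capturing group, `split` also inserts each captured text between the pieces.

['4nh9', '8gu', '2', '']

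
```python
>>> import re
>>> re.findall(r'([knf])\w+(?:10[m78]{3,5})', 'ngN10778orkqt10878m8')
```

This matches one of [knf] (captured); then one or more of a word character; then the literal '10', then 3 to 5 of one of [m78] (non-capturing group).
Matches: at [0:20] match 'ngN10778orkqt10878m8', group 1 = 'n'.
With a single group, `findall` returns only what that group captured — 1 item.

['n']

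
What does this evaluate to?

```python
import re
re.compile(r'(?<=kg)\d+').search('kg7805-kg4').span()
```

(2, 6)

Lookahead/lookbehind check context without consuming it, so the matched span excludes the asserted characters.
The match spans [2:6] → '7805'.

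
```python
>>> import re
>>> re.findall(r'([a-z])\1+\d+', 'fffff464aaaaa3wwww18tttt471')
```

['f', 'a', 'w', 't']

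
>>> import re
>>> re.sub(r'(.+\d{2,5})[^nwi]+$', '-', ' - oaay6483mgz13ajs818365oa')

Pattern: one or more of any character, then 2 to 5 of a digit (captured); then one or more of any character except [nwi]; then anchored at the end.
Matches: at [0:27] → ' - oaay6483mgz13ajs818365oa'.
`sub` substitutes '-' at each match site.

'-'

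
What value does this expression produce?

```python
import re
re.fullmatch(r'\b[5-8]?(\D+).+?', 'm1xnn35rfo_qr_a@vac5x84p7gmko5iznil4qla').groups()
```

('m',)

The match spans [0:39] → 'm1xnn35rfo_qr_a@vac5x84p7gmko5iznil4qla'.
Captured: group 1 = 'm'.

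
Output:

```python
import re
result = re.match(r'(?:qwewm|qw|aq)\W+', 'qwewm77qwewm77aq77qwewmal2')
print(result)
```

None

`match` is anchored at position 0; if the pattern doesn't fit there, it returns None.
Here position 0 doesn't satisfy it, so the call returns None.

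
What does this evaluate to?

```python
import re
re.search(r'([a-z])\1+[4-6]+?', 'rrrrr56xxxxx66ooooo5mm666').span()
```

(0, 6)

A backreference is literal: `\1` must see the identical characters the first group matched.
Unlike `match`, `search` isn't anchored — it looks for the pattern anywhere in the string.
The match spans [0:6] → 'rrrrr5'.
Captured: group 1 = 'r'.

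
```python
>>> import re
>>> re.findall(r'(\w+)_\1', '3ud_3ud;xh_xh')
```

['3ud', 'xh']

`\1` has to match the exact text group 1 already captured.
One capturing group, so `findall` returns just the captured substring from each match — 2 in all.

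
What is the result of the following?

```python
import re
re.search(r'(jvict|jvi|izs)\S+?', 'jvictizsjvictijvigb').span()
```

Branches in `(...|...)` are attempted left-to-right; the first branch that allows the whole pattern to succeed is taken.
The match spans [0:6] → 'jvicti'.

(0, 6)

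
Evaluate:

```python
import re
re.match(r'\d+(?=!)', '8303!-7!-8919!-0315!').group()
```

'8303'

Lookahead/lookbehind check context without consuming it, so the matched span excludes the asserted characters.
With `match`, the pattern is implicitly anchored at the beginning.
The match spans [0:4] → '8303'.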